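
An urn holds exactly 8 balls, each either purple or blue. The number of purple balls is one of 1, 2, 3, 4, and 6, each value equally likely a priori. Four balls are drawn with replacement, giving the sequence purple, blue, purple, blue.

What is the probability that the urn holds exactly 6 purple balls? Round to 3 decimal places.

Compute the likelihood of the observed sequence for each case: P(data | r = 1) = (1/8)(7/8)(1/8)(7/8) = 0.011963; P(data | r = 2) = (2/8)(6/8)(2/8)(6/8) = 0.035156; P(data | r = 3) = (3/8)(5/8)(3/8)(5/8) = 0.054932; P(data | r = 4) = (4/8)(4/8)(4/8)(4/8) = 0.0625; P(data | r = 6) = (6/8)(2/8)(6/8)(2/8) = 0.035156.
Multiplying each by its prior: 1/5 · 0.011963 = 0.0023926, 1/5 · 0.035156 = 0.0070313, 1/5 · 0.054932 = 0.010986, 1/5 · 0.0625 = 0.0125, 1/5 · 0.035156 = 0.0070313; summing to 0.039941.
Therefore the posterior P(r = 6 | data) = (0.0070313) / (0.039941) = 0.17604.

0.176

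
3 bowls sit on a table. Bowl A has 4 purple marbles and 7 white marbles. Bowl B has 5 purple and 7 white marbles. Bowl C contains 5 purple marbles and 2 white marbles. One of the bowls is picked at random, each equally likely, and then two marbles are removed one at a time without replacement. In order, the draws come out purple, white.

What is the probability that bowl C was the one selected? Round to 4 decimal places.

0.3142

The likelihood of the observed sequence under each hypothesis: P(data | bowl A) = (4/11)(7/10) = 0.25455; P(data | bowl B) = (5/12)(7/11) = 0.26515; P(data | bowl C) = (5/7)(2/6) = 0.2381.
Multiplying each by its prior: 1/3 · 0.25455 = 0.084848, 1/3 · 0.26515 = 0.088384, 1/3 · 0.2381 = 0.079365; these sum to 0.2526.
Hence P(bowl C | data) = (0.079365) / (0.2526) = 0.3142.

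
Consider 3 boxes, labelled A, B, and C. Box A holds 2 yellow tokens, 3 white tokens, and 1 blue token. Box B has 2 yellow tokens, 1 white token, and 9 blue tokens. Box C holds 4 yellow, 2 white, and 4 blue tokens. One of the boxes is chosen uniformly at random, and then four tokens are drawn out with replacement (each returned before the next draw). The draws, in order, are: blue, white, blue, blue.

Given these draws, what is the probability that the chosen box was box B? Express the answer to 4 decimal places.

0.6993

The likelihood of the observed sequence under each hypothesis: P(data | box A) = (1/6)(3/6)(1/6)(1/6) = 0.0023148; P(data | box B) = (9/12)(1/12)(9/12)(9/12) = 0.035156; P(data | box C) = (4/10)(2/10)(4/10)(4/10) = 0.0128.
The prior-weighted likelihoods are 1/3 · 0.0023148 = 0.0007716, 1/3 · 0.035156 = 0.011719, 1/3 · 0.0128 = 0.0042667; with total 0.016757.
Hence P(box B | data) = (0.011719) / (0.016757) = 0.69933.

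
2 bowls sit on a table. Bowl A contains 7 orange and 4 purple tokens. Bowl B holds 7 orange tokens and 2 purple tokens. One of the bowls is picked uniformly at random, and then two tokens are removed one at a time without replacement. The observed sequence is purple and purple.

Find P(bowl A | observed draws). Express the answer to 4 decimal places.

0.7970

The likelihood of the observed sequence under each hypothesis: P(data | bowl A) = (4/11)(3/10) = 0.10909; P(data | bowl B) = (2/9)(1/8) = 0.027778.
Multiplying each by its prior: 1/2 · 0.10909 = 0.054545, 1/2 · 0.027778 = 0.013889; summing to 0.068434.
So P(bowl A | data) = (0.054545) / (0.068434) = 0.79705.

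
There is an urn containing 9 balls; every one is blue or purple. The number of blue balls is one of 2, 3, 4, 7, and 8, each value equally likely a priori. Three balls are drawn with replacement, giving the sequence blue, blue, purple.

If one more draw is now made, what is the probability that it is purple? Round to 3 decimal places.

0.405

The likelihood of the observed sequence under each hypothesis: P(data | r = 2) = (2/9)(2/9)(7/9) = 0.038409; P(data | r = 3) = (3/9)(3/9)(6/9) = 0.074074; P(data | r = 4) = (4/9)(4/9)(5/9) = 0.10974; P(data | r = 7) = (7/9)(7/9)(2/9) = 0.13443; P(data | r = 8) = (8/9)(8/9)(1/9) = 0.087791.
The prior-weighted likelihoods are 1/5 · 0.038409 = 0.0076818, 1/5 · 0.074074 = 0.014815, 1/5 · 0.10974 = 0.021948, 1/5 · 0.13443 = 0.026886, 1/5 · 0.087791 = 0.017558; with total 0.088889.
Dividing through by the total gives posterior P(r = 2 | data) = 0.08642, P(r = 3 | data) = 0.16667, P(r = 4 | data) = 0.24691, P(r = 7 | data) = 0.30247, P(r = 8 | data) = 0.19753.
So P(purple next | data) = Σ P(purple next | H) P(H | data) = (7/9)(0.08642) + (2/3)(0.16667) + (5/9)(0.24691) + (2/9)(0.30247) + (1/9)(0.19753) = 0.40466.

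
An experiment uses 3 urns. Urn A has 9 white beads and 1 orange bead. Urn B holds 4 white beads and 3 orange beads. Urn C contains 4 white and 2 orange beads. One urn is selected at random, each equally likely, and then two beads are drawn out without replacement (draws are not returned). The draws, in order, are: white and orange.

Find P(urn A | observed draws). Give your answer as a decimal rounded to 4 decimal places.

0.1533

Compute the likelihood of the observed sequence for each case: P(data | urn A) = (9/10)(1/9) = 1/10; P(data | urn B) = (4/7)(3/6) = 2/7; P(data | urn C) = (4/6)(2/5) = 4/15.
Multiplying each by its prior: 1/3 · 1/10 = 1/30, 1/3 · 2/7 = 2/21, 1/3 · 4/15 = 4/45; with total 137/630.
By Bayes' rule, P(urn A | data) = (1/30) / (137/630) = 21/137.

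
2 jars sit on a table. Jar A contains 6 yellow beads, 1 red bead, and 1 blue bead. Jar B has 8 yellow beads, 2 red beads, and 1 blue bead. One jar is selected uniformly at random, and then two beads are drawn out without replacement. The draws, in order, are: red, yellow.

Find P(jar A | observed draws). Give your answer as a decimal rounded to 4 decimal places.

The likelihood of the observed sequence under each hypothesis: P(data | jar A) = (1/8)(6/7) = 0.10714; P(data | jar B) = (2/11)(8/10) = 0.14545.
Weighting by the prior gives 1/2 · 0.10714 = 0.053571, 1/2 · 0.14545 = 0.072727; with total 0.1263.
So P(jar A | data) = (0.053571) / (0.1263) = 0.42416.

0.4242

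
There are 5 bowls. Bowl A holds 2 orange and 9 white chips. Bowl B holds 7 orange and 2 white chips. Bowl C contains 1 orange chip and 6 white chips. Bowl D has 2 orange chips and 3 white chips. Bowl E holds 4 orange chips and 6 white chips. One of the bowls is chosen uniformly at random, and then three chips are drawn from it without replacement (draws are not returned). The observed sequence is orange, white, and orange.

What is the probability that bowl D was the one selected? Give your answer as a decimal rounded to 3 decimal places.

0.260

For each hypothesis, P(data | H) works out to: P(data | bowl A) = (2/11)(9/10)(1/9) = 0.018182; P(data | bowl B) = (7/9)(2/8)(6/7) = 0.16667; P(data | bowl C) = (1/7)(6/6)(0/5) = 0; P(data | bowl D) = (2/5)(3/4)(1/3) = 0.1; P(data | bowl E) = (4/10)(6/9)(3/8) = 0.1.
The prior-weighted likelihoods are 1/5 · 0.018182 = 0.0036364, 1/5 · 0.16667 = 0.033333, 1/5 · 0 = 0, 1/5 · 0.1 = 0.02, 1/5 · 0.1 = 0.02; with total 0.07697.
Therefore the posterior P(bowl D | data) = (0.02) / (0.07697) = 0.25984.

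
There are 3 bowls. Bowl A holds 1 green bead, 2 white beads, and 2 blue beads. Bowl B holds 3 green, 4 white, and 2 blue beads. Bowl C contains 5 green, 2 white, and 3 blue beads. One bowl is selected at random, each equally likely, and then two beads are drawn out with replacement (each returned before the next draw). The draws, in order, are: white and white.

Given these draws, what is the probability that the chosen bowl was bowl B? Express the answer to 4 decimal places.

0.4969

Compute the likelihood of the observed sequence for each case: P(data | bowl A) = (2/5)(2/5) = 0.16; P(data | bowl B) = (4/9)(4/9) = 0.19753; P(data | bowl C) = (2/10)(2/10) = 0.04.
Weighting by the prior gives 1/3 · 0.16 = 0.053333, 1/3 · 0.19753 = 0.065844, 1/3 · 0.04 = 0.013333; with total 0.13251.
By Bayes' rule, P(bowl B | data) = (0.065844) / (0.13251) = 0.49689.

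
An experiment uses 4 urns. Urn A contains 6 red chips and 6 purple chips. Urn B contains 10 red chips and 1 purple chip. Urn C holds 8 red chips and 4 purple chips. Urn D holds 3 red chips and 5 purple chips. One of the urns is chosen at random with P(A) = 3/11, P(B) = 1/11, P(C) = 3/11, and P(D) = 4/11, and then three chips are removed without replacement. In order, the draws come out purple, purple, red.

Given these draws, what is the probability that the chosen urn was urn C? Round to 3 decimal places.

For each hypothesis, P(data | H) works out to: P(data | urn A) = (6/12)(5/11)(6/10) = 0.13636; P(data | urn B) = (1/11)(0/10) = 0; P(data | urn C) = (4/12)(3/11)(8/10) = 0.072727; P(data | urn D) = (5/8)(4/7)(3/6) = 0.17857.
Weighting by the prior gives 3/11 · 0.13636 = 0.03719, 1/11 · 0 = 0, 3/11 · 0.072727 = 0.019835, 4/11 · 0.17857 = 0.064935; with total 0.12196.
Therefore the posterior P(urn C | data) = (0.019835) / (0.12196) = 0.16263.

0.163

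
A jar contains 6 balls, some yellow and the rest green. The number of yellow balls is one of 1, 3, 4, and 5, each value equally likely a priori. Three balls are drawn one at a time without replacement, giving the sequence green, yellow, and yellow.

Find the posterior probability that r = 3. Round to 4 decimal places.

0.2903

For each hypothesis, P(data | H) works out to: P(data | r = 1) = (5/6)(1/5)(0/4) = 0; P(data | r = 3) = (3/6)(3/5)(2/4) = 3/20; P(data | r = 4) = (2/6)(4/5)(3/4) = 1/5; P(data | r = 5) = (1/6)(5/5)(4/4) = 1/6.
Weighting by the prior gives 1/4 · 0 = 0, 1/4 · 3/20 = 3/80, 1/4 · 1/5 = 1/20, 1/4 · 1/6 = 1/24; with total 31/240.
Therefore the posterior P(r = 3 | data) = (3/80) / (31/240) = 9/31.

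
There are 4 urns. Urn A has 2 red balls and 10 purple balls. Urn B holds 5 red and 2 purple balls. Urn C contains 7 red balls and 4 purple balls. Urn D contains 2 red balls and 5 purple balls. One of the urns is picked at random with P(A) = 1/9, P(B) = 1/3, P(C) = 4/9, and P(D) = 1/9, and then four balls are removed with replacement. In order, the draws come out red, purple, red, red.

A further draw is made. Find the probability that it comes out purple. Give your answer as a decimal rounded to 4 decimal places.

0.3401

Under each hypothesis, the probability of the observed sequence is: P(data | urn A) = (2/12)(10/12)(2/12)(2/12) = 0.003858; P(data | urn B) = (5/7)(2/7)(5/7)(5/7) = 0.10412; P(data | urn C) = (7/11)(4/11)(7/11)(7/11) = 0.093709; P(data | urn D) = (2/7)(5/7)(2/7)(2/7) = 0.01666.
The prior-weighted likelihoods are 1/9 · 0.003858 = 0.00042867, 1/3 · 0.10412 = 0.034708, 4/9 · 0.093709 = 0.041649, 1/9 · 0.01666 = 0.0018511; with total 0.078636.
Dividing through by the total gives posterior P(urn A | data) = 0.0054513, P(urn B | data) = 0.44137, P(urn C | data) = 0.52964, P(urn D | data) = 0.02354.
So P(purple next | data) = Σ P(purple next | H) P(H | data) = (5/6)(0.0054513) + (2/7)(0.44137) + (4/11)(0.52964) + (5/7)(0.02354) = 0.34006.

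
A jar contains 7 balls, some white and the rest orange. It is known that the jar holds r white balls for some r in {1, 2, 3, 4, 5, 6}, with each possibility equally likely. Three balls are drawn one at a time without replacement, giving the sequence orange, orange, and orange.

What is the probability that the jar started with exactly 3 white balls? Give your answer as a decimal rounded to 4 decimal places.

The likelihood of the observed sequence under each hypothesis: P(data | r = 1) = (6/7)(5/6)(4/5) = 4/7; P(data | r = 2) = (5/7)(4/6)(3/5) = 2/7; P(data | r = 3) = (4/7)(3/6)(2/5) = 4/35; P(data | r = 4) = (3/7)(2/6)(1/5) = 1/35; P(data | r = 5) = (2/7)(1/6)(0/5) = 0; P(data | r = 6) = (1/7)(0/6) = 0.
Multiplying each by its prior: 1/6 · 4/7 = 2/21, 1/6 · 2/7 = 1/21, 1/6 · 4/35 = 2/105, 1/6 · 1/35 = 1/210, 1/6 · 0 = 0, 1/6 · 0 = 0; these sum to 1/6.
Therefore the posterior P(r = 3 | data) = (2/105) / (1/6) = 4/35.

0.1143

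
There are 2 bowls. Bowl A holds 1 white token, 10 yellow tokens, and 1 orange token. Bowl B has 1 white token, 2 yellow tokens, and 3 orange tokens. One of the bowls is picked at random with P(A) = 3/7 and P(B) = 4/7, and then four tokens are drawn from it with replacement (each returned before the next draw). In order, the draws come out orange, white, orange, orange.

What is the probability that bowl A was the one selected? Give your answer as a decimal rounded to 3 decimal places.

Under each hypothesis, the probability of the observed sequence is: P(data | bowl A) = (1/12)(1/12)(1/12)(1/12) = 4.8225e-05; P(data | bowl B) = (3/6)(1/6)(3/6)(3/6) = 0.020833.
Weighting by the prior gives 3/7 · 4.8225e-05 = 2.0668e-05, 4/7 · 0.020833 = 0.011905; with total 0.011925.
Therefore the posterior P(bowl A | data) = (2.0668e-05) / (0.011925) = 0.0017331.

0.002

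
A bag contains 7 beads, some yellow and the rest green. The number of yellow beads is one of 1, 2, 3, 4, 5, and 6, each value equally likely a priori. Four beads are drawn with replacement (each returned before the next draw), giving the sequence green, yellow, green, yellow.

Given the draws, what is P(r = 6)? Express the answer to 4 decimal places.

The likelihood of the observed sequence under each hypothesis: P(data | r = 1) = (6/7)(1/7)(6/7)(1/7) = 0.014994; P(data | r = 2) = (5/7)(2/7)(5/7)(2/7) = 0.041649; P(data | r = 3) = (4/7)(3/7)(4/7)(3/7) = 0.059975; P(data | r = 4) = (3/7)(4/7)(3/7)(4/7) = 0.059975; P(data | r = 5) = (2/7)(5/7)(2/7)(5/7) = 0.041649; P(data | r = 6) = (1/7)(6/7)(1/7)(6/7) = 0.014994.
Multiplying each by its prior: 1/6 · 0.014994 = 0.002499, 1/6 · 0.041649 = 0.0069416, 1/6 · 0.059975 = 0.0099958, 1/6 · 0.059975 = 0.0099958, 1/6 · 0.041649 = 0.0069416, 1/6 · 0.014994 = 0.002499; these sum to 0.038873.
By Bayes' rule, P(r = 6 | data) = (0.002499) / (0.038873) = 0.064286.

0.0643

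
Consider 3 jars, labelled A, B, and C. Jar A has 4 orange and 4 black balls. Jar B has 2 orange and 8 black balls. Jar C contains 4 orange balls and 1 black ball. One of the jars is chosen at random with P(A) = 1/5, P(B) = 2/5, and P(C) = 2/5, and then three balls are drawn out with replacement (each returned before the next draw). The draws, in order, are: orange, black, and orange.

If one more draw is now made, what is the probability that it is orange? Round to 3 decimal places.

Compute the likelihood of the observed sequence for each case: P(data | jar A) = (4/8)(4/8)(4/8) = 1/8; P(data | jar B) = (2/10)(8/10)(2/10) = 4/125; P(data | jar C) = (4/5)(1/5)(4/5) = 16/125.
The prior-weighted likelihoods are 1/5 · 1/8 = 1/40, 2/5 · 4/125 = 8/625, 2/5 · 16/125 = 32/625; with total 89/1000.
The posterior is then P(jar A | data) = 0.2809, P(jar B | data) = 0.14382, P(jar C | data) = 0.57528.
Averaging over the posterior, P(orange next | data) = (1/2)(0.2809) + (1/5)(0.14382) + (4/5)(0.57528) = 0.62944.

0.629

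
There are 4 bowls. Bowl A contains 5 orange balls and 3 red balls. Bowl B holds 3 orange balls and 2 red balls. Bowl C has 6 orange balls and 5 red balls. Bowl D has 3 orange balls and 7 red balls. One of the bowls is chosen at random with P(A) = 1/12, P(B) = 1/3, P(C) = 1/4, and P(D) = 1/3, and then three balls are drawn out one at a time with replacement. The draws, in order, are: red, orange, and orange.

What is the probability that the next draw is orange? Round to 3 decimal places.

0.532

For each hypothesis, P(data | H) works out to: P(data | bowl A) = (3/8)(5/8)(5/8) = 0.14648; P(data | bowl B) = (2/5)(3/5)(3/5) = 0.144; P(data | bowl C) = (5/11)(6/11)(6/11) = 0.13524; P(data | bowl D) = (7/10)(3/10)(3/10) = 0.063.
The prior-weighted likelihoods are 1/12 · 0.14648 = 0.012207, 1/3 · 0.144 = 0.048, 1/4 · 0.13524 = 0.033809, 1/3 · 0.063 = 0.021; summing to 0.11502.
The posterior is then P(bowl A | data) = 0.10613, P(bowl B | data) = 0.41733, P(bowl C | data) = 0.29395, P(bowl D | data) = 0.18258.
So P(orange next | data) = Σ P(orange next | H) P(H | data) = (5/8)(0.10613) + (3/5)(0.41733) + (6/11)(0.29395) + (3/10)(0.18258) = 0.53184.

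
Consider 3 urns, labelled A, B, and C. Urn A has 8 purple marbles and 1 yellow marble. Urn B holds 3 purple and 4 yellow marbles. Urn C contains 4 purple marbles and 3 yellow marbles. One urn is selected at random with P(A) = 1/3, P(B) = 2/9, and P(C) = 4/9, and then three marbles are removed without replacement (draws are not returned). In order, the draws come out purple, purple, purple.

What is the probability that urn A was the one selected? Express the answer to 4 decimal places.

Compute the likelihood of the observed sequence for each case: P(data | urn A) = (8/9)(7/8)(6/7) = 2/3; P(data | urn B) = (3/7)(2/6)(1/5) = 1/35; P(data | urn C) = (4/7)(3/6)(2/5) = 4/35.
Weighting by the prior gives 1/3 · 2/3 = 2/9, 2/9 · 1/35 = 2/315, 4/9 · 4/35 = 16/315; with total 88/315.
So P(urn A | data) = (2/9) / (88/315) = 35/44.

0.7955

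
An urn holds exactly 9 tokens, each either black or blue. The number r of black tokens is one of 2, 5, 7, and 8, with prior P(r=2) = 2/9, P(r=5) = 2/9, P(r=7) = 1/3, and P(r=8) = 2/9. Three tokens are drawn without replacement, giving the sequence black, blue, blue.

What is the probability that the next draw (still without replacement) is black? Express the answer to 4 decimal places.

The likelihood of the observed sequence under each hypothesis: P(data | r = 2) = (2/9)(7/8)(6/7) = 1/6; P(data | r = 5) = (5/9)(4/8)(3/7) = 5/42; P(data | r = 7) = (7/9)(2/8)(1/7) = 1/36; P(data | r = 8) = (8/9)(1/8)(0/7) = 0.
Multiplying each by its prior: 2/9 · 1/6 = 1/27, 2/9 · 5/42 = 5/189, 1/3 · 1/36 = 1/108, 2/9 · 0 = 0; these sum to 55/756.
Dividing through by the total gives posterior P(r = 2 | data) = 28/55, P(r = 5 | data) = 4/11, P(r = 7 | data) = 7/55, P(r = 8 | data) = 0.
So P(black next | data) = Σ P(black next | H) P(H | data) = (1/6)(28/55) + (2/3)(4/11) + (1)(7/55) = 5/11.

0.4545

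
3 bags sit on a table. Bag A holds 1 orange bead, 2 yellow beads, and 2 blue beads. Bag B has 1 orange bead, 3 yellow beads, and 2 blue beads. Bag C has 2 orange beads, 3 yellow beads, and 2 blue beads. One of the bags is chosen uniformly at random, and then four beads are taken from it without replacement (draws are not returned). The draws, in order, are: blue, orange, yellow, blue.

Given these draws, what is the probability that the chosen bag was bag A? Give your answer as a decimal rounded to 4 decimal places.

0.5185

For each hypothesis, P(data | H) works out to: P(data | bag A) = (2/5)(1/4)(2/3)(1/2) = 1/30; P(data | bag B) = (2/6)(1/5)(3/4)(1/3) = 1/60; P(data | bag C) = (2/7)(2/6)(3/5)(1/4) = 1/70.
Multiplying each by its prior: 1/3 · 1/30 = 1/90, 1/3 · 1/60 = 1/180, 1/3 · 1/70 = 1/210; summing to 3/140.
So P(bag A | data) = (1/90) / (3/140) = 14/27.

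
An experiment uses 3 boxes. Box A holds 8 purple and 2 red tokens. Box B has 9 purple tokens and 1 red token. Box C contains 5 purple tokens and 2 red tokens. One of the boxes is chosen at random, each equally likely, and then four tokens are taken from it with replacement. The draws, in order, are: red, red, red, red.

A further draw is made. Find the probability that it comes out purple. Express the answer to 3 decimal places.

Compute the likelihood of the observed sequence for each case: P(data | box A) = (2/10)(2/10)(2/10)(2/10) = 0.0016; P(data | box B) = (1/10)(1/10)(1/10)(1/10) = 0.0001; P(data | box C) = (2/7)(2/7)(2/7)(2/7) = 0.0066639.
Multiplying each by its prior: 1/3 · 0.0016 = 0.00053333, 1/3 · 0.0001 = 3.3333e-05, 1/3 · 0.0066639 = 0.0022213; these sum to 0.002788.
Normalising, the posterior is P(box A | data) = 0.1913, P(box B | data) = 0.011956, P(box C | data) = 0.79675.
The predictive probability is P(purple next | data) = (4/5)(0.1913) + (9/10)(0.011956) + (5/7)(0.79675) = 0.7329.

0.733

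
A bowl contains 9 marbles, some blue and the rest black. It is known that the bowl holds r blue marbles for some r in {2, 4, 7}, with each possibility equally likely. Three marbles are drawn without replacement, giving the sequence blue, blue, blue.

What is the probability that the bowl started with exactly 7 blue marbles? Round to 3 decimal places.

0.897

The likelihood of the observed sequence under each hypothesis: P(data | r = 2) = (2/9)(1/8)(0/7) = 0; P(data | r = 4) = (4/9)(3/8)(2/7) = 1/21; P(data | r = 7) = (7/9)(6/8)(5/7) = 5/12.
Weighting by the prior gives 1/3 · 0 = 0, 1/3 · 1/21 = 1/63, 1/3 · 5/12 = 5/36; summing to 13/84.
By Bayes' rule, P(r = 7 | data) = (5/36) / (13/84) = 35/39.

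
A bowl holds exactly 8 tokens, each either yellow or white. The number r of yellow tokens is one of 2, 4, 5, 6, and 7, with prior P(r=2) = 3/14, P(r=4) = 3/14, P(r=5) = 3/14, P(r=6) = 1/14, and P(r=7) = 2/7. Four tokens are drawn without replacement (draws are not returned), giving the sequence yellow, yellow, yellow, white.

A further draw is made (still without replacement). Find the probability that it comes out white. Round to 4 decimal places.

0.2862

The likelihood of the observed sequence under each hypothesis: P(data | r = 2) = (2/8)(1/7)(0/6) = 0; P(data | r = 4) = (4/8)(3/7)(2/6)(4/5) = 0.057143; P(data | r = 5) = (5/8)(4/7)(3/6)(3/5) = 0.10714; P(data | r = 6) = (6/8)(5/7)(4/6)(2/5) = 0.14286; P(data | r = 7) = (7/8)(6/7)(5/6)(1/5) = 0.125.
The prior-weighted likelihoods are 3/14 · 0 = 0, 3/14 · 0.057143 = 0.012245, 3/14 · 0.10714 = 0.022959, 1/14 · 0.14286 = 0.010204, 2/7 · 0.125 = 0.035714; summing to 0.081122.
The posterior is then P(r = 2 | data) = 0, P(r = 4 | data) = 0.15094, P(r = 5 | data) = 0.28302, P(r = 6 | data) = 0.12579, P(r = 7 | data) = 0.44025.
So P(white next | data) = Σ P(white next | H) P(H | data) = (3/4)(0.15094) + (1/2)(0.28302) + (1/4)(0.12579) + (0)(0.44025) = 0.28616.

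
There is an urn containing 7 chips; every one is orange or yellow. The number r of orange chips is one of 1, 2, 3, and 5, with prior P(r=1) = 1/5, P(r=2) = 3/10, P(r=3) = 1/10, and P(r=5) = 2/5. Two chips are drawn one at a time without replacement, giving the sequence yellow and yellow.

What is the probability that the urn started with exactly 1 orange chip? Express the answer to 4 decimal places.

0.4286

Compute the likelihood of the observed sequence for each case: P(data | r = 1) = (6/7)(5/6) = 5/7; P(data | r = 2) = (5/7)(4/6) = 10/21; P(data | r = 3) = (4/7)(3/6) = 2/7; P(data | r = 5) = (2/7)(1/6) = 1/21.
Multiplying each by its prior: 1/5 · 5/7 = 1/7, 3/10 · 10/21 = 1/7, 1/10 · 2/7 = 1/35, 2/5 · 1/21 = 2/105; summing to 1/3.
By Bayes' rule, P(r = 1 | data) = (1/7) / (1/3) = 3/7.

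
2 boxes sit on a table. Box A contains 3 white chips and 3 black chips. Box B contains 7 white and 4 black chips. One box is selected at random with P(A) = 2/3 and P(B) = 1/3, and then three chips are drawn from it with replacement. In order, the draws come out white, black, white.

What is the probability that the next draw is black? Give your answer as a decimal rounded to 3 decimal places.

The likelihood of the observed sequence under each hypothesis: P(data | box A) = (3/6)(3/6)(3/6) = 0.125; P(data | box B) = (7/11)(4/11)(7/11) = 0.14726.
The prior-weighted likelihoods are 2/3 · 0.125 = 0.083333, 1/3 · 0.14726 = 0.049086; summing to 0.13242.
Normalising, the posterior is P(box A | data) = 0.62931, P(box B | data) = 0.37069.
So P(black next | data) = Σ P(black next | H) P(H | data) = (1/2)(0.62931) + (4/11)(0.37069) = 0.44945.

0.449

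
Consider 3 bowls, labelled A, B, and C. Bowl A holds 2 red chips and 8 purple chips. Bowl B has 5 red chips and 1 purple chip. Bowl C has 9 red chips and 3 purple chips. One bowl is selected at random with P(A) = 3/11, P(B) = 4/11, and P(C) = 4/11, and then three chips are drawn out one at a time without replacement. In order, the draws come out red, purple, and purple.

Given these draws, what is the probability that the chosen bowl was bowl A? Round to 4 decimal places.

0.7404

The likelihood of the observed sequence under each hypothesis: P(data | bowl A) = (2/10)(8/9)(7/8) = 0.15556; P(data | bowl B) = (5/6)(1/5)(0/4) = 0; P(data | bowl C) = (9/12)(3/11)(2/10) = 0.040909.
Weighting by the prior gives 3/11 · 0.15556 = 0.042424, 4/11 · 0 = 0, 4/11 · 0.040909 = 0.014876; with total 0.0573.
Hence P(bowl A | data) = (0.042424) / (0.0573) = 0.74038.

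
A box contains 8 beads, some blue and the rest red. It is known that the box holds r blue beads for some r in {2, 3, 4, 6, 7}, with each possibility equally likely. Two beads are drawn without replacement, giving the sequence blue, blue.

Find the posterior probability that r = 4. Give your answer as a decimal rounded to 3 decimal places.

The likelihood of the observed sequence under each hypothesis: P(data | r = 2) = (2/8)(1/7) = 1/28; P(data | r = 3) = (3/8)(2/7) = 3/28; P(data | r = 4) = (4/8)(3/7) = 3/14; P(data | r = 6) = (6/8)(5/7) = 15/28; P(data | r = 7) = (7/8)(6/7) = 3/4.
Weighting by the prior gives 1/5 · 1/28 = 1/140, 1/5 · 3/28 = 3/140, 1/5 · 3/14 = 3/70, 1/5 · 15/28 = 3/28, 1/5 · 3/4 = 3/20; these sum to 23/70.
Therefore the posterior P(r = 4 | data) = (3/70) / (23/70) = 3/23.

0.130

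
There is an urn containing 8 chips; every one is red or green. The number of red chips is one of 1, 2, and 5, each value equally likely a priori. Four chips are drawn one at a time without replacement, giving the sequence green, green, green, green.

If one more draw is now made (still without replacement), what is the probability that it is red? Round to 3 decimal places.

0.325

Compute the likelihood of the observed sequence for each case: P(data | r = 1) = (7/8)(6/7)(5/6)(4/5) = 1/2; P(data | r = 2) = (6/8)(5/7)(4/6)(3/5) = 3/14; P(data | r = 5) = (3/8)(2/7)(1/6)(0/5) = 0.
The prior-weighted likelihoods are 1/3 · 1/2 = 1/6, 1/3 · 3/14 = 1/14, 1/3 · 0 = 0; with total 5/21.
The posterior is then P(r = 1 | data) = 7/10, P(r = 2 | data) = 3/10, P(r = 5 | data) = 0.
So P(red next | data) = Σ P(red next | H) P(H | data) = (1/4)(7/10) + (1/2)(3/10) = 13/40.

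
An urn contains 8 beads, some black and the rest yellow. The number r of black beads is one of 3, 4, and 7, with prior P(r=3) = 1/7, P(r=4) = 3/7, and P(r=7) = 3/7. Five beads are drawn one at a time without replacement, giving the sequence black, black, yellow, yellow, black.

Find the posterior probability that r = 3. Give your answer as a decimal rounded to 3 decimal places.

Under each hypothesis, the probability of the observed sequence is: P(data | r = 3) = (3/8)(2/7)(5/6)(4/5)(1/4) = 0.017857; P(data | r = 4) = (4/8)(3/7)(4/6)(3/5)(2/4) = 0.042857; P(data | r = 7) = (7/8)(6/7)(1/6)(0/5) = 0.
The prior-weighted likelihoods are 1/7 · 0.017857 = 0.002551, 3/7 · 0.042857 = 0.018367, 3/7 · 0 = 0; with total 0.020918.
By Bayes' rule, P(r = 3 | data) = (0.002551) / (0.020918) = 0.12195.

0.122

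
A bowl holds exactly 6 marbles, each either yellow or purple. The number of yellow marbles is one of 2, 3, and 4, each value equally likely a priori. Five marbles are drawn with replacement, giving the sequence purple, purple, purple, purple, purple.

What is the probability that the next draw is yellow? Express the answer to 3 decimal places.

0.373

The likelihood of the observed sequence under each hypothesis: P(data | r = 2) = (4/6)(4/6)(4/6)(4/6)(4/6) = 0.13169; P(data | r = 3) = (3/6)(3/6)(3/6)(3/6)(3/6) = 0.03125; P(data | r = 4) = (2/6)(2/6)(2/6)(2/6)(2/6) = 0.0041152.
Weighting by the prior gives 1/3 · 0.13169 = 0.043896, 1/3 · 0.03125 = 0.010417, 1/3 · 0.0041152 = 0.0013717; summing to 0.055684.
The posterior is then P(r = 2 | data) = 0.7883, P(r = 3 | data) = 0.18707, P(r = 4 | data) = 0.024634.
So P(yellow next | data) = Σ P(yellow next | H) P(H | data) = (1/3)(0.7883) + (1/2)(0.18707) + (2/3)(0.024634) = 0.37272.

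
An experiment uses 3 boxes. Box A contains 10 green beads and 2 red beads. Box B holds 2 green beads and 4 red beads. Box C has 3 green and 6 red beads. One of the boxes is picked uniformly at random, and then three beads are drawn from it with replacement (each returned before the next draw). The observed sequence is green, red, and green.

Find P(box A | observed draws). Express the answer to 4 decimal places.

For each hypothesis, P(data | H) works out to: P(data | box A) = (10/12)(2/12)(10/12) = 25/216; P(data | box B) = (2/6)(4/6)(2/6) = 2/27; P(data | box C) = (3/9)(6/9)(3/9) = 2/27.
Weighting by the prior gives 1/3 · 25/216 = 25/648, 1/3 · 2/27 = 2/81, 1/3 · 2/27 = 2/81; these sum to 19/216.
So P(box A | data) = (25/648) / (19/216) = 25/57.

0.4386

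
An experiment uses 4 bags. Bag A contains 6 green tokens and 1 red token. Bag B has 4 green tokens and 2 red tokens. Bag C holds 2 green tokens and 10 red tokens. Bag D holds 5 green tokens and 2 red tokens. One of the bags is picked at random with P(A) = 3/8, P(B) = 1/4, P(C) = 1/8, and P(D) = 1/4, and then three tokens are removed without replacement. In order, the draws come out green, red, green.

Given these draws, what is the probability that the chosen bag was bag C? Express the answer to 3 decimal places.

Compute the likelihood of the observed sequence for each case: P(data | bag A) = (6/7)(1/6)(5/5) = 0.14286; P(data | bag B) = (4/6)(2/5)(3/4) = 0.2; P(data | bag C) = (2/12)(10/11)(1/10) = 0.015152; P(data | bag D) = (5/7)(2/6)(4/5) = 0.19048.
The prior-weighted likelihoods are 3/8 · 0.14286 = 0.053571, 1/4 · 0.2 = 0.05, 1/8 · 0.015152 = 0.0018939, 1/4 · 0.19048 = 0.047619; summing to 0.15308.
By Bayes' rule, P(bag C | data) = (0.0018939) / (0.15308) = 0.012372.

0.012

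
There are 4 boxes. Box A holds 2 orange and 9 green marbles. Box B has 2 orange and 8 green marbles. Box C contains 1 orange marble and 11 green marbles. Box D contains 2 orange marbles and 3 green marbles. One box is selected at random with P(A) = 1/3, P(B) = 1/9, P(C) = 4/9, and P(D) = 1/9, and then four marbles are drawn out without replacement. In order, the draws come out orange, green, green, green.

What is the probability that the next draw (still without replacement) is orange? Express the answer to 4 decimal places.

For each hypothesis, P(data | H) works out to: P(data | box A) = (2/11)(9/10)(8/9)(7/8) = 0.12727; P(data | box B) = (2/10)(8/9)(7/8)(6/7) = 0.13333; P(data | box C) = (1/12)(11/11)(10/10)(9/9) = 0.083333; P(data | box D) = (2/5)(3/4)(2/3)(1/2) = 0.1.
The prior-weighted likelihoods are 1/3 · 0.12727 = 0.042424, 1/9 · 0.13333 = 0.014815, 4/9 · 0.083333 = 0.037037, 1/9 · 0.1 = 0.011111; summing to 0.10539.
The posterior is then P(box A | data) = 0.40256, P(box B | data) = 0.14058, P(box C | data) = 0.35144, P(box D | data) = 0.10543.
The predictive probability is P(orange next | data) = (1/7)(0.40256) + (1/6)(0.14058) + (0)(0.35144) + (1)(0.10543) = 0.18637.

0.1864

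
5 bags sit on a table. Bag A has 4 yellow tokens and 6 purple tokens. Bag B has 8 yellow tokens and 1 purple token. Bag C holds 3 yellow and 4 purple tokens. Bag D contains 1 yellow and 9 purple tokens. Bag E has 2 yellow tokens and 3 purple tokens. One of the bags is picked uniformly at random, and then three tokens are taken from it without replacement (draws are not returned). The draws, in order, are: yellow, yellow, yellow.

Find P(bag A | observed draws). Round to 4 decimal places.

For each hypothesis, P(data | H) works out to: P(data | bag A) = (4/10)(3/9)(2/8) = 1/30; P(data | bag B) = (8/9)(7/8)(6/7) = 2/3; P(data | bag C) = (3/7)(2/6)(1/5) = 1/35; P(data | bag D) = (1/10)(0/9) = 0; P(data | bag E) = (2/5)(1/4)(0/3) = 0.
Multiplying each by its prior: 1/5 · 1/30 = 1/150, 1/5 · 2/3 = 2/15, 1/5 · 1/35 = 1/175, 1/5 · 0 = 0, 1/5 · 0 = 0; with total 51/350.
Therefore the posterior P(bag A | data) = (1/150) / (51/350) = 7/153.

0.0458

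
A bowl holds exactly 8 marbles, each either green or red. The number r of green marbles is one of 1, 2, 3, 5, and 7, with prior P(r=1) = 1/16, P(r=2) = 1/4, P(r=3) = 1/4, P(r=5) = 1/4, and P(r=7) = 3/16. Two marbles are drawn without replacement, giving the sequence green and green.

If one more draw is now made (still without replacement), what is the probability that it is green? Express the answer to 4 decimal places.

0.6261

The likelihood of the observed sequence under each hypothesis: P(data | r = 1) = (1/8)(0/7) = 0; P(data | r = 2) = (2/8)(1/7) = 1/28; P(data | r = 3) = (3/8)(2/7) = 3/28; P(data | r = 5) = (5/8)(4/7) = 5/14; P(data | r = 7) = (7/8)(6/7) = 3/4.
The prior-weighted likelihoods are 1/16 · 0 = 0, 1/4 · 1/28 = 1/112, 1/4 · 3/28 = 3/112, 1/4 · 5/14 = 5/56, 3/16 · 3/4 = 9/64; with total 17/64.
Dividing through by the total gives posterior P(r = 1 | data) = 0, P(r = 2 | data) = 4/119, P(r = 3 | data) = 12/119, P(r = 5 | data) = 40/119, P(r = 7 | data) = 9/17.
The predictive probability is P(green next | data) = (0)(4/119) + (1/6)(12/119) + (1/2)(40/119) + (5/6)(9/17) = 149/238.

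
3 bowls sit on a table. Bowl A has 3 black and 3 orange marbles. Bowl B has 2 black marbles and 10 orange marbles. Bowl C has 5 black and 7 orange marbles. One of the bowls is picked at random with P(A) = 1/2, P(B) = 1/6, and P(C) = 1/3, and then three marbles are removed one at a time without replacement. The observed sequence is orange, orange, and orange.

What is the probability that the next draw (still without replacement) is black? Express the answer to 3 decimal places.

Under each hypothesis, the probability of the observed sequence is: P(data | bowl A) = (3/6)(2/5)(1/4) = 0.05; P(data | bowl B) = (10/12)(9/11)(8/10) = 0.54545; P(data | bowl C) = (7/12)(6/11)(5/10) = 0.15909.
Multiplying each by its prior: 1/2 · 0.05 = 0.025, 1/6 · 0.54545 = 0.090909, 1/3 · 0.15909 = 0.05303; these sum to 0.16894.
The posterior is then P(bowl A | data) = 0.14798, P(bowl B | data) = 0.53812, P(bowl C | data) = 0.3139.
Averaging over the posterior, P(black next | data) = (1)(0.14798) + (2/9)(0.53812) + (5/9)(0.3139) = 0.44195.

0.442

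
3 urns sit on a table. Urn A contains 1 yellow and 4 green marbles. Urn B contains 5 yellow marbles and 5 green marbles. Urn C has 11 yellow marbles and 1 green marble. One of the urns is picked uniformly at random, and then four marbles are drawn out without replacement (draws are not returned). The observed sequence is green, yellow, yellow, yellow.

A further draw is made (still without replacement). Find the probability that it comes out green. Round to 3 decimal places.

For each hypothesis, P(data | H) works out to: P(data | urn A) = (4/5)(1/4)(0/3) = 0; P(data | urn B) = (5/10)(5/9)(4/8)(3/7) = 5/84; P(data | urn C) = (1/12)(11/11)(10/10)(9/9) = 1/12.
Weighting by the prior gives 1/3 · 0 = 0, 1/3 · 5/84 = 5/252, 1/3 · 1/12 = 1/36; summing to 1/21.
Dividing through by the total gives posterior P(urn A | data) = 0, P(urn B | data) = 5/12, P(urn C | data) = 7/12.
Averaging over the posterior, P(green next | data) = (2/3)(5/12) + (0)(7/12) = 5/18.

0.278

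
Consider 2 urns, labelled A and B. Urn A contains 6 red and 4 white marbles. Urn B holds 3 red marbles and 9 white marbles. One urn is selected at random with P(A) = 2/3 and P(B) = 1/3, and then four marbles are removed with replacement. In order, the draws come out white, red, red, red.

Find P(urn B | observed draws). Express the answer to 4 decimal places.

0.0635

For each hypothesis, P(data | H) works out to: P(data | urn A) = (4/10)(6/10)(6/10)(6/10) = 0.0864; P(data | urn B) = (9/12)(3/12)(3/12)(3/12) = 0.011719.
The prior-weighted likelihoods are 2/3 · 0.0864 = 0.0576, 1/3 · 0.011719 = 0.0039062; summing to 0.061506.
By Bayes' rule, P(urn B | data) = (0.0039062) / (0.061506) = 0.06351.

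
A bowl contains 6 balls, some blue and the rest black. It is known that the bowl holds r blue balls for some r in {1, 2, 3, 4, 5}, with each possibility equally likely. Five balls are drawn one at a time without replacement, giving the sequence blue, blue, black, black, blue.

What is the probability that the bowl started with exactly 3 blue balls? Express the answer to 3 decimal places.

0.429

For each hypothesis, P(data | H) works out to: P(data | r = 1) = (1/6)(0/5) = 0; P(data | r = 2) = (2/6)(1/5)(4/4)(3/3)(0/2) = 0; P(data | r = 3) = (3/6)(2/5)(3/4)(2/3)(1/2) = 1/20; P(data | r = 4) = (4/6)(3/5)(2/4)(1/3)(2/2) = 1/15; P(data | r = 5) = (5/6)(4/5)(1/4)(0/3) = 0.
Multiplying each by its prior: 1/5 · 0 = 0, 1/5 · 0 = 0, 1/5 · 1/20 = 1/100, 1/5 · 1/15 = 1/75, 1/5 · 0 = 0; with total 7/300.
Therefore the posterior P(r = 3 | data) = (1/100) / (7/300) = 3/7.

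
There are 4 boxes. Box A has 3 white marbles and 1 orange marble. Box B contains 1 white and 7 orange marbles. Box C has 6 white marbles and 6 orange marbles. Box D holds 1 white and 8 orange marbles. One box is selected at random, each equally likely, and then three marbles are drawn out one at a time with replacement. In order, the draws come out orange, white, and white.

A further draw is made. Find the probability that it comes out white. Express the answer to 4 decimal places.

For each hypothesis, P(data | H) works out to: P(data | box A) = (1/4)(3/4)(3/4) = 0.14062; P(data | box B) = (7/8)(1/8)(1/8) = 0.013672; P(data | box C) = (6/12)(6/12)(6/12) = 0.125; P(data | box D) = (8/9)(1/9)(1/9) = 0.010974.
The prior-weighted likelihoods are 1/4 · 0.14062 = 0.035156, 1/4 · 0.013672 = 0.003418, 1/4 · 0.125 = 0.03125, 1/4 · 0.010974 = 0.0027435; with total 0.072568.
Dividing through by the total gives posterior P(box A | data) = 0.48446, P(box B | data) = 0.0471, P(box C | data) = 0.43063, P(box D | data) = 0.037806.
Averaging over the posterior, P(white next | data) = (3/4)(0.48446) + (1/8)(0.0471) + (1/2)(0.43063) + (1/9)(0.037806) = 0.58875.

0.5888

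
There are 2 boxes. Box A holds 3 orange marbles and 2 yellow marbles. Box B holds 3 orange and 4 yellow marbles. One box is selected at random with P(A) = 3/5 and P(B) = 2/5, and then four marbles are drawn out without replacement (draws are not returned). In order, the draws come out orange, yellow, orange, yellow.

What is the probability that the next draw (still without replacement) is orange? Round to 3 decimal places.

0.758

Compute the likelihood of the observed sequence for each case: P(data | box A) = (3/5)(2/4)(2/3)(1/2) = 1/10; P(data | box B) = (3/7)(4/6)(2/5)(3/4) = 3/35.
The prior-weighted likelihoods are 3/5 · 1/10 = 3/50, 2/5 · 3/35 = 6/175; these sum to 33/350.
Dividing through by the total gives posterior P(box A | data) = 7/11, P(box B | data) = 4/11.
Averaging over the posterior, P(orange next | data) = (1)(7/11) + (1/3)(4/11) = 25/33.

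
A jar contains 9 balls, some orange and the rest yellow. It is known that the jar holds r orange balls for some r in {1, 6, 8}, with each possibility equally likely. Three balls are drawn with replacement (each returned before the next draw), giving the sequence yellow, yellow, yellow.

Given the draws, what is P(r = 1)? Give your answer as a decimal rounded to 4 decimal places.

Compute the likelihood of the observed sequence for each case: P(data | r = 1) = (8/9)(8/9)(8/9) = 0.70233; P(data | r = 6) = (3/9)(3/9)(3/9) = 0.037037; P(data | r = 8) = (1/9)(1/9)(1/9) = 0.0013717.
Multiplying each by its prior: 1/3 · 0.70233 = 0.23411, 1/3 · 0.037037 = 0.012346, 1/3 · 0.0013717 = 0.00045725; these sum to 0.24691.
By Bayes' rule, P(r = 1 | data) = (0.23411) / (0.24691) = 0.94815.

0.9481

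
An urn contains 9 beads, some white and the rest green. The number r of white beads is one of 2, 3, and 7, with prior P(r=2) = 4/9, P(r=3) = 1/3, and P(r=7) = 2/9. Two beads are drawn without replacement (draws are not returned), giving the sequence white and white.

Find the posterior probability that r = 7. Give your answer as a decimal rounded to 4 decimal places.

0.7636

For each hypothesis, P(data | H) works out to: P(data | r = 2) = (2/9)(1/8) = 1/36; P(data | r = 3) = (3/9)(2/8) = 1/12; P(data | r = 7) = (7/9)(6/8) = 7/12.
Multiplying each by its prior: 4/9 · 1/36 = 1/81, 1/3 · 1/12 = 1/36, 2/9 · 7/12 = 7/54; summing to 55/324.
Therefore the posterior P(r = 7 | data) = (7/54) / (55/324) = 42/55.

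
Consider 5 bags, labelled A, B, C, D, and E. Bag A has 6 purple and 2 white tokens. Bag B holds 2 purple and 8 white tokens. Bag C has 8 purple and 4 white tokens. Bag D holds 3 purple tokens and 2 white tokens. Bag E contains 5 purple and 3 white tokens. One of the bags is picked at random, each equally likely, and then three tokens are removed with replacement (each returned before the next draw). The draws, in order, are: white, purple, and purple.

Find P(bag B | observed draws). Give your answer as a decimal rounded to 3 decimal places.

0.052

Compute the likelihood of the observed sequence for each case: P(data | bag A) = (2/8)(6/8)(6/8) = 0.14062; P(data | bag B) = (8/10)(2/10)(2/10) = 0.032; P(data | bag C) = (4/12)(8/12)(8/12) = 0.14815; P(data | bag D) = (2/5)(3/5)(3/5) = 0.144; P(data | bag E) = (3/8)(5/8)(5/8) = 0.14648.
Multiplying each by its prior: 1/5 · 0.14062 = 0.028125, 1/5 · 0.032 = 0.0064, 1/5 · 0.14815 = 0.02963, 1/5 · 0.144 = 0.0288, 1/5 · 0.14648 = 0.029297; these sum to 0.12225.
Therefore the posterior P(bag B | data) = (0.0064) / (0.12225) = 0.052351.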